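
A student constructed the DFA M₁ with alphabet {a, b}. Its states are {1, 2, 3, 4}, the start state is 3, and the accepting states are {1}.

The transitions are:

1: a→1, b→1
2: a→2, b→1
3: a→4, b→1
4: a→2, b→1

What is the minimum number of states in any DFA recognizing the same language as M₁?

2

All states are reachable from the start state.
P0 = {1} | {2,3,4}.
No further refinement is possible. Final partition (2 blocks): {1} | {2,3,4}.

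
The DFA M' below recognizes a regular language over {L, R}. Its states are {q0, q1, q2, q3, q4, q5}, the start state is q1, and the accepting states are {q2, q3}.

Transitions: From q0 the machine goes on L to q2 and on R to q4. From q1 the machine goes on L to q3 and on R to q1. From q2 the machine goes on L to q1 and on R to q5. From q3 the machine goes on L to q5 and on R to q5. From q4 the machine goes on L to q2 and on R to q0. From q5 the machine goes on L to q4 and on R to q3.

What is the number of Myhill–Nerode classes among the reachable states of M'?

5

Every state is reachable, so we keep all 6.
Start with accepting vs non-accepting: {q2,q3} | {q0,q1,q4,q5}.
Split {q0,q1,q4,q5} by δ(·,L) → {q0,q1,q4} and {q5}.
Refine {q2,q3} on symbol L: members go to different blocks, giving {q2} and {q3}.
Refine {q0,q1,q4} on symbol L: members go to different blocks, giving {q0,q4} and {q1}.
The partition is now stable with 5 blocks: {q2} | {q0,q4} | {q5} | {q3} | {q1}.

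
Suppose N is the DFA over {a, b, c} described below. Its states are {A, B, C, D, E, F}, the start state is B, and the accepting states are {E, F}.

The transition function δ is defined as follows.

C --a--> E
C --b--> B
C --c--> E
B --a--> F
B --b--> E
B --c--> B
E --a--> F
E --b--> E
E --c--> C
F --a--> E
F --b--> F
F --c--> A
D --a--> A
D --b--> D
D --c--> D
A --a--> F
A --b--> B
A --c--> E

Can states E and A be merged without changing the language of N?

Reachable states from the start: {A,B,C,E,F}. Unreachable: {D} — drop them.
P0 = {E,F} | {A,B,C}.
On input b, block {A,B,C} splits into {A,C} and {B}.
Stable partition: {E,F} | {A,C} | {B} — 3 equivalence classes.
E and A end up in different blocks, so they are distinguishable. For instance, the string 'ε' is accepted from only E.

No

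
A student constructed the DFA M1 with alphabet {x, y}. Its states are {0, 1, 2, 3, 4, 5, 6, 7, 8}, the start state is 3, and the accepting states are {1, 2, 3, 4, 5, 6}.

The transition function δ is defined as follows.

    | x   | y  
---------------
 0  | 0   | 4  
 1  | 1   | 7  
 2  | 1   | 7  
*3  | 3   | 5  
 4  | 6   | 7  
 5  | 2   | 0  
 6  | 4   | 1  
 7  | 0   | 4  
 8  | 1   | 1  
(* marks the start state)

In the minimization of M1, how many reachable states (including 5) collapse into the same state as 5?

3

Reachable states from the start: {0,1,2,3,4,5,6,7}. Unreachable: {8} — drop them.
Start with accepting vs non-accepting: {1,2,3,4,5,6} | {0,7}.
Refine {1,2,3,4,5,6} on symbol y: members go to different blocks, giving {1,2,4,5} and {3,6}.
Split {1,2,4,5} by δ(·,x) → {1,2,5} and {4}.
Refine {3,6} on symbol x: members go to different blocks, giving {3} and {6}.
No further refinement is possible. Final partition (5 blocks): {1,2,5} | {0,7} | {3} | {4} | {6}.
The equivalence class containing 5 is {1,2,5}, of size 3.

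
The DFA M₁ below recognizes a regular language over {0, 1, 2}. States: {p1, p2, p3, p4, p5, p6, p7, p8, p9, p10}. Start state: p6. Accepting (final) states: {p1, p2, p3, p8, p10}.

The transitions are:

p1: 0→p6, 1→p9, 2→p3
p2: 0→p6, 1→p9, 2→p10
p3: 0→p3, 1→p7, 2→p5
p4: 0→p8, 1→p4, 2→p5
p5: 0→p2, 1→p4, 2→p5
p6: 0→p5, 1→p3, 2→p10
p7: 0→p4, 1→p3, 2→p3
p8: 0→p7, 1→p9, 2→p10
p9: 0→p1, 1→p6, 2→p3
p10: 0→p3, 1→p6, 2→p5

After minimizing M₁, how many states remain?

P0 = {p1,p2,p3,p8,p10} | {p4,p5,p6,p7,p9}.
Refine {p1,p2,p3,p8,p10} on symbol 0: members go to different blocks, giving {p1,p2,p8} and {p3,p10}.
On input 0, block {p4,p5,p6,p7,p9} splits into {p4,p5,p9} and {p6,p7}.
Refine {p4,p5,p9} on symbol 1: members go to different blocks, giving {p4,p5} and {p9}.
Stable partition: {p1,p2,p8} | {p4,p5} | {p3,p10} | {p6,p7} | {p9} — 5 equivalence classes.

5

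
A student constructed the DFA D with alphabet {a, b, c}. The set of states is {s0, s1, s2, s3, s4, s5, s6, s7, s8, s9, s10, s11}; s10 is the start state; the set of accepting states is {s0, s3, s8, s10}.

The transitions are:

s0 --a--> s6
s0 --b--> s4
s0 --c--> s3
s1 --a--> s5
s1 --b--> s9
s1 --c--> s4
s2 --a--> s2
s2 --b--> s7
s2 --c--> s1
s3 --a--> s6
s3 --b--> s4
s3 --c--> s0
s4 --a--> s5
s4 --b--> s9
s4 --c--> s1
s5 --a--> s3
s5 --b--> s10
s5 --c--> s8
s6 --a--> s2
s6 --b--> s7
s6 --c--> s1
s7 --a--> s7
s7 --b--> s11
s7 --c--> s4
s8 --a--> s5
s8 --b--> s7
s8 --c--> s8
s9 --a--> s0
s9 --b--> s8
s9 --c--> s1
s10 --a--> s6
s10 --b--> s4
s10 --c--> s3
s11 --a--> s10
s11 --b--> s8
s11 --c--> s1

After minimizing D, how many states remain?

All states are reachable from the start state.
Initial partition by acceptance: {s0,s3,s8,s10} | {s1,s2,s4,s5,s6,s7,s9,s11}.
On input a, block {s1,s2,s4,s5,s6,s7,s9,s11} splits into {s1,s2,s4,s6,s7} and {s5,s9,s11}.
Split {s0,s3,s8,s10} by δ(·,a) → {s0,s3,s10} and {s8}.
Split {s1,s2,s4,s6,s7} by δ(·,a) → {s2,s6,s7} and {s1,s4}.
Split {s2,s6,s7} by δ(·,b) → {s2,s6} and {s7}.
Split {s5,s9,s11} by δ(·,b) → {s9,s11} and {s5}.
The partition is now stable with 7 blocks: {s0,s3,s10} | {s2,s6} | {s9,s11} | {s8} | {s1,s4} | {s7} | {s5}.

7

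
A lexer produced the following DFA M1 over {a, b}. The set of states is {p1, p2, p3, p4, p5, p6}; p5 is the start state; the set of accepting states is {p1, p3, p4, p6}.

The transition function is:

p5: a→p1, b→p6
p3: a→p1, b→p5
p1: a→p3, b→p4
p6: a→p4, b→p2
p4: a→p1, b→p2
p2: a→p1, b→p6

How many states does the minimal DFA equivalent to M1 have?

Start with accepting vs non-accepting: {p1,p3,p4,p6} | {p2,p5}.
On input b, block {p1,p3,p4,p6} splits into {p3,p4,p6} and {p1}.
Refine {p3,p4,p6} on symbol a: members go to different blocks, giving {p3,p4} and {p6}.
No further refinement is possible. Final partition (4 blocks): {p3,p4} | {p2,p5} | {p1} | {p6}.

4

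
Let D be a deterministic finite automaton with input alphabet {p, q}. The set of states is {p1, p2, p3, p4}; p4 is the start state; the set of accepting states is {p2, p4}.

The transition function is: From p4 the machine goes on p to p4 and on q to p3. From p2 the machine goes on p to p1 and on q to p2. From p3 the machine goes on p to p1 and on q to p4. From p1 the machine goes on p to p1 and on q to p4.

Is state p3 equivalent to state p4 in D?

Reachable states from the start: {p1,p3,p4}. Unreachable: {p2} — drop them.
Initial partition by acceptance: {p4} | {p1,p3}.
Stable partition: {p4} | {p1,p3} — 2 equivalence classes.
p3 and p4 end up in different blocks, so they are distinguishable. For instance, the string 'ε' is accepted from only p4.

No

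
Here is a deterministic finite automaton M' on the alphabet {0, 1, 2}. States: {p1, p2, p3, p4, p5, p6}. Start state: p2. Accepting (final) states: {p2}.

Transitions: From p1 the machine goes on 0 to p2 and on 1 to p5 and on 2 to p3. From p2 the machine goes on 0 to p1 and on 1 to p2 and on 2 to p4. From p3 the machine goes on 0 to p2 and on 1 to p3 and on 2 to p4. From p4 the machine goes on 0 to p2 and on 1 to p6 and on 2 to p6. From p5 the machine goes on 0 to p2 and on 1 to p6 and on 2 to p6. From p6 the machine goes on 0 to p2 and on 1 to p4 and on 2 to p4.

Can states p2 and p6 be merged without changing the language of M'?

No

All states are reachable from the start state.
P0 = {p2} | {p1,p3,p4,p5,p6}.
No further refinement is possible. Final partition (2 blocks): {p2} | {p1,p3,p4,p5,p6}.
p2 and p6 end up in different blocks, so they are distinguishable. For instance, the string 'ε' is accepted from only p2.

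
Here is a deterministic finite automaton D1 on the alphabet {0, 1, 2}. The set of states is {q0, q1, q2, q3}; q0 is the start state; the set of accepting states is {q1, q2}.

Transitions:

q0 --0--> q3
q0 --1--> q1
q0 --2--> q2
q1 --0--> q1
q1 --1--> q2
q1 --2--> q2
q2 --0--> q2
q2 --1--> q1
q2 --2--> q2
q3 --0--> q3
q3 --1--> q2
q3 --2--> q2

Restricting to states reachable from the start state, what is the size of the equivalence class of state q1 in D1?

2

Every state is reachable, so we keep all 4.
P0 = {q1,q2} | {q0,q3}.
No further refinement is possible. Final partition (2 blocks): {q1,q2} | {q0,q3}.
State q1 belongs to the block {q1,q2}, which has 2 states.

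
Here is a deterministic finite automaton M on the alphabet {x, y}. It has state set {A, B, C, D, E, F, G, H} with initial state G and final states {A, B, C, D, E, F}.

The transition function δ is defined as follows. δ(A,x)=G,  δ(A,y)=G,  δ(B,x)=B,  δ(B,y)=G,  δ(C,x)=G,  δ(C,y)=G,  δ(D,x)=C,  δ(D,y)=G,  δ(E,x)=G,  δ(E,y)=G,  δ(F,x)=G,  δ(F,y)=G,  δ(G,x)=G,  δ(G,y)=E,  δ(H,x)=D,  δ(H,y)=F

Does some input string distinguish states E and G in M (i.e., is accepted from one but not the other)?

Yes

First remove the unreachable states {A,B,C,D,F,H}; 2 states remain.
Start with accepting vs non-accepting: {E} | {G}.
The partition is now stable with 2 blocks: {E} | {G}.
E and G end up in different blocks, so they are distinguishable. For instance, the string 'ε' is accepted from only E.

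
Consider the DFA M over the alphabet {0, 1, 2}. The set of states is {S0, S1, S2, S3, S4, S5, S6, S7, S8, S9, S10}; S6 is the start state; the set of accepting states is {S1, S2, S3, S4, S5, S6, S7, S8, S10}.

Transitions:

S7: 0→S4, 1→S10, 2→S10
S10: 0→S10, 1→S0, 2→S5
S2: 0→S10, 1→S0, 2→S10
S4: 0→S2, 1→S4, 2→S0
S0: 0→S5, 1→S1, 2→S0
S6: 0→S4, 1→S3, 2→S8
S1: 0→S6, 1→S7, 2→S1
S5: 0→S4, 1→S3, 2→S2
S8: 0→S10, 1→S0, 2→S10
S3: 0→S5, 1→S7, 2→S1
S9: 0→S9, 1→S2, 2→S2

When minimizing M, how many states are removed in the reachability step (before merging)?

1

BFS from S6 reaches {S0, S1, S2, S3, S4, S5, S6, S7, S8, S10}; the 1 state(s) S9 are never visited.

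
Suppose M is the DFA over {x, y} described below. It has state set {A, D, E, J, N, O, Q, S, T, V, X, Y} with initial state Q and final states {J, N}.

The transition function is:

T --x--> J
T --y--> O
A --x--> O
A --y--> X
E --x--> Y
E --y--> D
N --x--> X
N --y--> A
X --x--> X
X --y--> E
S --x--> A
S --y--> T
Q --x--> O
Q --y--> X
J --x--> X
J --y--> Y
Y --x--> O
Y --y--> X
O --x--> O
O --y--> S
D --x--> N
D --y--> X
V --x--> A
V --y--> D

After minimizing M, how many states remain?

First remove the unreachable states {V}; 11 states remain.
Start with accepting vs non-accepting: {J,N} | {A,D,E,O,Q,S,T,X,Y}.
Refine {A,D,E,O,Q,S,T,X,Y} on symbol x: members go to different blocks, giving {A,E,O,Q,S,X,Y} and {D,T}.
Split {A,E,O,Q,S,X,Y} by δ(·,y) → {A,O,Q,X,Y} and {E,S}.
Refine {A,O,Q,X,Y} on symbol y: members go to different blocks, giving {A,Q,Y} and {O,X}.
No further refinement is possible. Final partition (5 blocks): {J,N} | {A,Q,Y} | {D,T} | {E,S} | {O,X}.

5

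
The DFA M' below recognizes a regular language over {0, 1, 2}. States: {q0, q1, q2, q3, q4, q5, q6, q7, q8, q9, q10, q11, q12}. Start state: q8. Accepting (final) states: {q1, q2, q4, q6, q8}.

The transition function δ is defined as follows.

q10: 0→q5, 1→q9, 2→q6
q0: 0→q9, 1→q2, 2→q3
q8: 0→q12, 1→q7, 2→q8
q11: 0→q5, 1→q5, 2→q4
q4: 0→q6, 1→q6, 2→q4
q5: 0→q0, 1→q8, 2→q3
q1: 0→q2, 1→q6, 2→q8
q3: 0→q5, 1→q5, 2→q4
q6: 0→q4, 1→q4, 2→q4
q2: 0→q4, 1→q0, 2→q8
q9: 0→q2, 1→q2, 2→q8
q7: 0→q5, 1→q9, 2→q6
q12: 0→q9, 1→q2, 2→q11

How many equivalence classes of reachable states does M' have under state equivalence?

Reachable states from the start: {q0,q2,q3,q4,q5,q6,q7,q8,q9,q11,q12}. Unreachable: {q1,q10} — drop them.
Start with accepting vs non-accepting: {q2,q4,q6,q8} | {q0,q3,q5,q7,q9,q11,q12}.
Split {q2,q4,q6,q8} by δ(·,0) → {q2,q4,q6} and {q8}.
Split {q2,q4,q6} by δ(·,1) → {q4,q6} and {q2}.
Split {q0,q3,q5,q7,q9,q11,q12} by δ(·,0) → {q0,q3,q5,q7,q11,q12} and {q9}.
Split {q0,q3,q5,q7,q11,q12} by δ(·,0) → {q3,q5,q7,q11} and {q0,q12}.
Refine {q3,q5,q7,q11} on symbol 0: members go to different blocks, giving {q3,q7,q11} and {q5}.
On input 1, block {q3,q7,q11} splits into {q3,q11} and {q7}.
Stable partition: {q4,q6} | {q3,q11} | {q8} | {q2} | {q9} | {q0,q12} | {q5} | {q7} — 8 equivalence classes.

8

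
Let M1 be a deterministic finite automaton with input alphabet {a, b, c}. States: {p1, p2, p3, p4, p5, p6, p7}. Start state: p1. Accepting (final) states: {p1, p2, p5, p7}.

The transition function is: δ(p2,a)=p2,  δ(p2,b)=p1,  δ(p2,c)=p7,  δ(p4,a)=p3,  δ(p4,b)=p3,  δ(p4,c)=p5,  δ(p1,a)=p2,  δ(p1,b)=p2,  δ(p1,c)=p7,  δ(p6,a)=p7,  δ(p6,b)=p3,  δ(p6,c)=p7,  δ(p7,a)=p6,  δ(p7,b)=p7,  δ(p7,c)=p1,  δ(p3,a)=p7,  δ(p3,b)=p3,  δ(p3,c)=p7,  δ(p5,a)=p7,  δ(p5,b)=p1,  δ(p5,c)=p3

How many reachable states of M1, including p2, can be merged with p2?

2

First remove the unreachable states {p4,p5}; 5 states remain.
Initial partition by acceptance: {p1,p2,p7} | {p3,p6}.
On input a, block {p1,p2,p7} splits into {p1,p2} and {p7}.
Stable partition: {p1,p2} | {p3,p6} | {p7} — 3 equivalence classes.
State p2 belongs to the block {p1,p2}, which has 2 states.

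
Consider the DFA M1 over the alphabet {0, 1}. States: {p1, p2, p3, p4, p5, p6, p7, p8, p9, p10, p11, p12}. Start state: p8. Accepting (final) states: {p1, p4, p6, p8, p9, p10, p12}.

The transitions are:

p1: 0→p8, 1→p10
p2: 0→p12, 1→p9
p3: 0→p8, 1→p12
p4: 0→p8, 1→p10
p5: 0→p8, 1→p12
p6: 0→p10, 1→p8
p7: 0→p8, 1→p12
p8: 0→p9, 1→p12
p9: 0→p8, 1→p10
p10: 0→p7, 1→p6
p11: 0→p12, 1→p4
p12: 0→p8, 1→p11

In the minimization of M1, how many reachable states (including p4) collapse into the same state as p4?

2

Reachable states from the start: {p4,p6,p7,p8,p9,p10,p11,p12}. Unreachable: {p1,p2,p3,p5} — drop them.
P0 = {p4,p6,p8,p9,p10,p12} | {p7,p11}.
Refine {p4,p6,p8,p9,p10,p12} on symbol 0: members go to different blocks, giving {p4,p6,p8,p9,p12} and {p10}.
Split {p4,p6,p8,p9,p12} by δ(·,0) → {p4,p8,p9,p12} and {p6}.
On input 1, block {p4,p8,p9,p12} splits into {p4,p9} and {p8} and {p12}.
Refine {p7,p11} on symbol 0: members go to different blocks, giving {p7} and {p11}.
The partition is now stable with 7 blocks: {p4,p9} | {p7} | {p10} | {p6} | {p8} | {p12} | {p11}.
State p4 belongs to the block {p4,p9}, which has 2 states.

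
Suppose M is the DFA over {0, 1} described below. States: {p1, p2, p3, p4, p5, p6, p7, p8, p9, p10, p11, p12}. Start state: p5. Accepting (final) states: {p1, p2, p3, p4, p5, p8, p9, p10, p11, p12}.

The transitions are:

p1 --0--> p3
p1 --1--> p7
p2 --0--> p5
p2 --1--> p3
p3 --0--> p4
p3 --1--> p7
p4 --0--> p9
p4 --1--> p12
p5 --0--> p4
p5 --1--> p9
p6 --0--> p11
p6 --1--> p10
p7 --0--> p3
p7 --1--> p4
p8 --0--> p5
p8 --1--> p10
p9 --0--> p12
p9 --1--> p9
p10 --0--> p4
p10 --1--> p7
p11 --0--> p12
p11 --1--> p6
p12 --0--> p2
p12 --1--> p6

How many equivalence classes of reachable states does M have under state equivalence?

9

First remove the unreachable states {p1,p8}; 10 states remain.
P0 = {p2,p3,p4,p5,p9,p10,p11,p12} | {p6,p7}.
Refine {p2,p3,p4,p5,p9,p10,p11,p12} on symbol 1: members go to different blocks, giving {p2,p4,p5,p9} and {p3,p10,p11,p12}.
Split {p2,p4,p5,p9} by δ(·,0) → {p2,p4,p5} and {p9}.
Split {p2,p4,p5} by δ(·,0) → {p2,p5} and {p4}.
Split {p2,p5} by δ(·,0) → {p2} and {p5}.
Split {p6,p7} by δ(·,1) → {p6} and {p7}.
On input 0, block {p3,p10,p11,p12} splits into {p3,p10} and {p11} and {p12}.
No further refinement is possible. Final partition (9 blocks): {p2} | {p6} | {p3,p10} | {p9} | {p4} | {p5} | {p7} | {p11} | {p12}.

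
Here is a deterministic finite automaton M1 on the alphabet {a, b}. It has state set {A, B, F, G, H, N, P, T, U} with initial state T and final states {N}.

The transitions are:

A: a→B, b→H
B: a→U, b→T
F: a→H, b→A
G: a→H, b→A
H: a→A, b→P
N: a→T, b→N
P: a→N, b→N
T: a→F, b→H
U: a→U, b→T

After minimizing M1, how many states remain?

7

Reachable states from the start: {A,B,F,H,N,P,T,U}. Unreachable: {G} — drop them.
P0 = {N} | {A,B,F,H,P,T,U}.
On input a, block {A,B,F,H,P,T,U} splits into {A,B,F,H,T,U} and {P}.
On input b, block {A,B,F,H,T,U} splits into {A,B,F,T,U} and {H}.
On input a, block {A,B,F,T,U} splits into {A,B,T,U} and {F}.
Split {A,B,T,U} by δ(·,a) → {A,B,U} and {T}.
Split {A,B,U} by δ(·,b) → {B,U} and {A}.
The partition is now stable with 7 blocks: {N} | {B,U} | {P} | {H} | {F} | {T} | {A}.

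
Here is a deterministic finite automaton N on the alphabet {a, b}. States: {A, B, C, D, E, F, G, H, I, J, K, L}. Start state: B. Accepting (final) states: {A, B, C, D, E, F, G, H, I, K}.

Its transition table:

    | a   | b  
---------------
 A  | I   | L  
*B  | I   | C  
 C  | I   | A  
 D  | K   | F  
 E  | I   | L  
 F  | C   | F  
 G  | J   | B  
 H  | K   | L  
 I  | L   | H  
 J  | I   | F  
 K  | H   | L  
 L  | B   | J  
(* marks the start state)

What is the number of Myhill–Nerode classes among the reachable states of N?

8

States {D,E,G} cannot be reached from the start state, so discard them.
P0 = {A,B,C,F,H,I,K} | {J,L}.
Refine {A,B,C,F,H,I,K} on symbol a: members go to different blocks, giving {A,B,C,F,H,K} and {I}.
On input a, block {A,B,C,F,H,K} splits into {A,B,C} and {F,H,K}.
Split {A,B,C} by δ(·,b) → {B,C} and {A}.
Split {B,C} by δ(·,b) → {B} and {C}.
Split {J,L} by δ(·,a) → {J} and {L}.
On input a, block {F,H,K} splits into {H,K} and {F}.
No further refinement is possible. Final partition (8 blocks): {B} | {J} | {I} | {H,K} | {A} | {C} | {L} | {F}.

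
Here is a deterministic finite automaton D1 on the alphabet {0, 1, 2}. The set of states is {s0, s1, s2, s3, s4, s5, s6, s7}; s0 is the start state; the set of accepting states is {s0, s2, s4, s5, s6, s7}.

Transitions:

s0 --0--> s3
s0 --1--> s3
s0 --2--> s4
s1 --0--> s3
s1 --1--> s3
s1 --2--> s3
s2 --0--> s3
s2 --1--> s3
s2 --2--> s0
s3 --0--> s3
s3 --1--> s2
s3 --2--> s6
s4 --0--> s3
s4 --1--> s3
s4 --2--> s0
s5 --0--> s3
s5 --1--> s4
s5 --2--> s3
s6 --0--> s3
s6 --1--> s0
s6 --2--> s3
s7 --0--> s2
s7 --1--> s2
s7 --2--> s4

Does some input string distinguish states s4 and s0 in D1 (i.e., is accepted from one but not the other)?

No

First remove the unreachable states {s1,s5,s7}; 5 states remain.
Start with accepting vs non-accepting: {s0,s2,s4,s6} | {s3}.
On input 1, block {s0,s2,s4,s6} splits into {s0,s2,s4} and {s6}.
Stable partition: {s0,s2,s4} | {s3} | {s6} — 3 equivalence classes.
s4 and s0 lie in the same block of the stable partition, so they are equivalent — no string distinguishes them.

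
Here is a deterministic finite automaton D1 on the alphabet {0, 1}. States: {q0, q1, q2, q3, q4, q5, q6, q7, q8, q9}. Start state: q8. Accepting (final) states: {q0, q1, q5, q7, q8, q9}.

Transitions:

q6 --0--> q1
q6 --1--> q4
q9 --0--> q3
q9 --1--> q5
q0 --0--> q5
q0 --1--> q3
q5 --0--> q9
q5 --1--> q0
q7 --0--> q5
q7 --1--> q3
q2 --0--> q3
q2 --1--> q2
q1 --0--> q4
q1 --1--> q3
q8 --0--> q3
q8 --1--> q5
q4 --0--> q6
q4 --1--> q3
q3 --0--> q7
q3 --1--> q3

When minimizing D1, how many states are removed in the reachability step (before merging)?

4

Starting at q8 and following transitions, the reachable set is {q0, q3, q5, q7, q8, q9}. That leaves q1, q2, q4, q6 unreachable — 4 in total.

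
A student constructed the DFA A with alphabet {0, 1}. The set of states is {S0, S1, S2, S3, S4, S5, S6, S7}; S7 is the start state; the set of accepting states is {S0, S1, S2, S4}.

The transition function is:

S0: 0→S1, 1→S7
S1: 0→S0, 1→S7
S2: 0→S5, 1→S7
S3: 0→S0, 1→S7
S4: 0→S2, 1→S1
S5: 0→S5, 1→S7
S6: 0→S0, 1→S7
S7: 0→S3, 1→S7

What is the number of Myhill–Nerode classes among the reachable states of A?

3

First remove the unreachable states {S2,S4,S5,S6}; 4 states remain.
P0 = {S0,S1} | {S3,S7}.
Split {S3,S7} by δ(·,0) → {S3} and {S7}.
The partition is now stable with 3 blocks: {S0,S1} | {S3} | {S7}.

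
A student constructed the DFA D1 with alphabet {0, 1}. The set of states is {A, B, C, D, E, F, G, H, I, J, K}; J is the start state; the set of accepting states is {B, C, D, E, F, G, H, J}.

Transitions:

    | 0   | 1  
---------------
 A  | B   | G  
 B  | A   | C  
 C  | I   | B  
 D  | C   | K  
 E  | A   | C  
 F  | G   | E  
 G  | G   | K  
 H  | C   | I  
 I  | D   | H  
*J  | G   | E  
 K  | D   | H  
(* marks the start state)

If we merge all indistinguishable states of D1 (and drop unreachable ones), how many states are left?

Reachable states from the start: {A,B,C,D,E,G,H,I,J,K}. Unreachable: {F} — drop them.
Initial partition by acceptance: {B,C,D,E,G,H,J} | {A,I,K}.
On input 0, block {B,C,D,E,G,H,J} splits into {D,G,H,J} and {B,C,E}.
Refine {D,G,H,J} on symbol 0: members go to different blocks, giving {D,H} and {G,J}.
Split {A,I,K} by δ(·,0) → {I,K} and {A}.
Split {B,C,E} by δ(·,0) → {B,E} and {C}.
Refine {G,J} on symbol 1: members go to different blocks, giving {G} and {J}.
No further refinement is possible. Final partition (7 blocks): {D,H} | {I,K} | {B,E} | {G} | {A} | {C} | {J}.

7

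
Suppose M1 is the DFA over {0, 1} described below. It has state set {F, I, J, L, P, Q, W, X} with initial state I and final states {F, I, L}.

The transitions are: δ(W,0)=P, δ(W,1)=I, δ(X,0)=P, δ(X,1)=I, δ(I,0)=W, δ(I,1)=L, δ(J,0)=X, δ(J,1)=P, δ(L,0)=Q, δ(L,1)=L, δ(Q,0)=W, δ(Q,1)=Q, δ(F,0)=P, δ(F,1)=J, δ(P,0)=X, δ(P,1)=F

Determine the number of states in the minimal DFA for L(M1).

Every state is reachable, so we keep all 8.
P0 = {F,I,L} | {J,P,Q,W,X}.
On input 1, block {F,I,L} splits into {I,L} and {F}.
Split {J,P,Q,W,X} by δ(·,1) → {W,X} and {J,Q} and {P}.
On input 0, block {I,L} splits into {L} and {I}.
Refine {J,Q} on symbol 1: members go to different blocks, giving {J} and {Q}.
The partition is now stable with 7 blocks: {L} | {W,X} | {F} | {J} | {P} | {I} | {Q}.

7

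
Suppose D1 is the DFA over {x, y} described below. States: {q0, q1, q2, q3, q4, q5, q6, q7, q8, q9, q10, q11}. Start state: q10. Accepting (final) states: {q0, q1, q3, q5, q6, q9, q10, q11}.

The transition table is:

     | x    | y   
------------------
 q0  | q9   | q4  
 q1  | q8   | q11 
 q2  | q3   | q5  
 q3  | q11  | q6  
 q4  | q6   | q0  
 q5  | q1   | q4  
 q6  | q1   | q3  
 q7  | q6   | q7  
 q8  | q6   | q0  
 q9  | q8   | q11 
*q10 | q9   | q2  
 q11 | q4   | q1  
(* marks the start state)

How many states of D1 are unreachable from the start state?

1

No path from q10 leads to q7; the other 11 states are all reachable.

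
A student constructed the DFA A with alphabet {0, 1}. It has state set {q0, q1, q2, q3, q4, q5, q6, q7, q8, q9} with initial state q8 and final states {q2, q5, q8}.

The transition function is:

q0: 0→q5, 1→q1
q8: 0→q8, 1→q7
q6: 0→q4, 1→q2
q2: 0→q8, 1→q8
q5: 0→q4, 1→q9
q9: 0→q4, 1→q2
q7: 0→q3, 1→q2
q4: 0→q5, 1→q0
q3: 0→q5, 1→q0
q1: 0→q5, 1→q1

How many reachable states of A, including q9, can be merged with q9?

2

Reachable states from the start: {q0,q1,q2,q3,q4,q5,q7,q8,q9}. Unreachable: {q6} — drop them.
Start with accepting vs non-accepting: {q2,q5,q8} | {q0,q1,q3,q4,q7,q9}.
Split {q2,q5,q8} by δ(·,0) → {q2,q8} and {q5}.
Refine {q2,q8} on symbol 1: members go to different blocks, giving {q2} and {q8}.
Refine {q0,q1,q3,q4,q7,q9} on symbol 0: members go to different blocks, giving {q0,q1,q3,q4} and {q7,q9}.
The partition is now stable with 5 blocks: {q2} | {q0,q1,q3,q4} | {q5} | {q8} | {q7,q9}.
State q9 belongs to the block {q7,q9}, which has 2 states.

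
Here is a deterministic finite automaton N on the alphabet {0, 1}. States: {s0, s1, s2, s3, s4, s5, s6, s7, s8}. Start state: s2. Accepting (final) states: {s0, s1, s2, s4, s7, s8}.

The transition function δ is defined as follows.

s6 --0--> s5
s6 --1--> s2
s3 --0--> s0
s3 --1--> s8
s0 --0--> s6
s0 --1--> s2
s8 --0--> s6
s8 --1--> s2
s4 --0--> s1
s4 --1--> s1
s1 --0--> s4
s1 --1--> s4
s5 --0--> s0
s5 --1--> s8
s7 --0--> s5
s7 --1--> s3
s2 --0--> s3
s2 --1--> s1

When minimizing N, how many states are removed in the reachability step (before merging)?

BFS from s2 reaches {s0, s1, s2, s3, s4, s5, s6, s8}; the 1 state(s) s7 are never visited.

1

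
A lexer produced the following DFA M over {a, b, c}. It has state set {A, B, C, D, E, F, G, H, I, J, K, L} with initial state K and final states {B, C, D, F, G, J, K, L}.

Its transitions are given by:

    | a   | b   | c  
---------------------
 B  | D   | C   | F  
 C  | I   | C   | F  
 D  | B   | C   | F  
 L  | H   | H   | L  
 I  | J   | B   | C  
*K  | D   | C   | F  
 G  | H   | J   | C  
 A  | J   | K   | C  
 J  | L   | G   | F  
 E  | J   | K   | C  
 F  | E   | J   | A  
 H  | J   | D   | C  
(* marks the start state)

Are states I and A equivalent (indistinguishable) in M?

Yes

Every state is reachable, so we keep all 12.
P0 = {B,C,D,F,G,J,K,L} | {A,E,H,I}.
On input a, block {B,C,D,F,G,J,K,L} splits into {B,D,J,K} and {C,F,G,L}.
On input a, block {B,D,J,K} splits into {B,D,K} and {J}.
Split {C,F,G,L} by δ(·,b) → {F,G} and {C} and {L}.
On input c, block {F,G} splits into {F} and {G}.
Stable partition: {B,D,K} | {A,E,H,I} | {F} | {J} | {C} | {L} | {G} — 7 equivalence classes.
I and A lie in the same block of the stable partition, so they are equivalent — no string distinguishes them.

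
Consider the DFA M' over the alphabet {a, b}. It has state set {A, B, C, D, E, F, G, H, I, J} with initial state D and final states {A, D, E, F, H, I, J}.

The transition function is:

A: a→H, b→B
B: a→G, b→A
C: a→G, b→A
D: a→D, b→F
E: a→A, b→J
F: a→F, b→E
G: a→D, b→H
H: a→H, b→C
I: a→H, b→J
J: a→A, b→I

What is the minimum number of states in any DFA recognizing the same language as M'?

6

All states are reachable from the start state.
Start with accepting vs non-accepting: {A,D,E,F,H,I,J} | {B,C,G}.
On input b, block {A,D,E,F,H,I,J} splits into {D,E,F,I,J} and {A,H}.
On input a, block {D,E,F,I,J} splits into {E,I,J} and {D,F}.
On input a, block {B,C,G} splits into {B,C} and {G}.
On input b, block {D,F} splits into {D} and {F}.
The partition is now stable with 6 blocks: {E,I,J} | {B,C} | {A,H} | {D} | {G} | {F}.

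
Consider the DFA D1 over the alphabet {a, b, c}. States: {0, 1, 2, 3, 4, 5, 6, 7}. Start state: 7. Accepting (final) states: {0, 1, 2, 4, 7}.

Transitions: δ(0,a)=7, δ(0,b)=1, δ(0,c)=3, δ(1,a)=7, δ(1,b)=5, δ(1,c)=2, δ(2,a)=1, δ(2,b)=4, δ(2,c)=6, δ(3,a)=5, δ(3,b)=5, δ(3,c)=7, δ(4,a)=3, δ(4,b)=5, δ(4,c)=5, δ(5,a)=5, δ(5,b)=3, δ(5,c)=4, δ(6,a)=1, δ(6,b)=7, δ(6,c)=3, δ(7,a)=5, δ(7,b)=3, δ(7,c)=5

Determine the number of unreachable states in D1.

4

Starting at 7 and following transitions, the reachable set is {3, 4, 5, 7}. That leaves 0, 1, 2, 6 unreachable — 4 in total.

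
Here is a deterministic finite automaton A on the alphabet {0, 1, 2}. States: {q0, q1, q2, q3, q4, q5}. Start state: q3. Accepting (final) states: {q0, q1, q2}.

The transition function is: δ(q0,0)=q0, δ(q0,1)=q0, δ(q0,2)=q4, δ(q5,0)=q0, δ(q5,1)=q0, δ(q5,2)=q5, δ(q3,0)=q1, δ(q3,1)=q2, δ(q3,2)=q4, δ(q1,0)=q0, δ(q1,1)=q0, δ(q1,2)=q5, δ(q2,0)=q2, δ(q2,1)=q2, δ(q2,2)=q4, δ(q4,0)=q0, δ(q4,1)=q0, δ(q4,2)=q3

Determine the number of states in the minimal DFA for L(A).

2

Initial partition by acceptance: {q0,q1,q2} | {q3,q4,q5}.
No further refinement is possible. Final partition (2 blocks): {q0,q1,q2} | {q3,q4,q5}.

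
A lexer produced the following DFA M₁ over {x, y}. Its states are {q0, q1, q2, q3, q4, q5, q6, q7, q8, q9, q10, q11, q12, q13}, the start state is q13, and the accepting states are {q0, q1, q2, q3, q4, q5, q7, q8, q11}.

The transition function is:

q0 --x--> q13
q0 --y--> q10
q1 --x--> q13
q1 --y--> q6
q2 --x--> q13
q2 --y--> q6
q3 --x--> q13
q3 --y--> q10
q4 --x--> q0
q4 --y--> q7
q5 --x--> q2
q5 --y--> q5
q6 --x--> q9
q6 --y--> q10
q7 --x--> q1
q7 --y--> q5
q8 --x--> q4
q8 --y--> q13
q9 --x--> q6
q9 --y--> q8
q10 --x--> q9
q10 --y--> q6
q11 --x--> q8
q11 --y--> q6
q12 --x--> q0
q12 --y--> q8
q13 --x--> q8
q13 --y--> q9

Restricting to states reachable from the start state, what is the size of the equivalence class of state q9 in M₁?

1

First remove the unreachable states {q3,q11,q12}; 11 states remain.
P0 = {q0,q1,q2,q4,q5,q7,q8} | {q6,q9,q10,q13}.
On input x, block {q0,q1,q2,q4,q5,q7,q8} splits into {q4,q5,q7,q8} and {q0,q1,q2}.
Split {q4,q5,q7,q8} by δ(·,x) → {q4,q5,q7} and {q8}.
Refine {q6,q9,q10,q13} on symbol x: members go to different blocks, giving {q6,q9,q10} and {q13}.
On input y, block {q6,q9,q10} splits into {q6,q10} and {q9}.
Stable partition: {q4,q5,q7} | {q6,q10} | {q0,q1,q2} | {q8} | {q13} | {q9} — 6 equivalence classes.
The equivalence class containing q9 is {q9}, of size 1.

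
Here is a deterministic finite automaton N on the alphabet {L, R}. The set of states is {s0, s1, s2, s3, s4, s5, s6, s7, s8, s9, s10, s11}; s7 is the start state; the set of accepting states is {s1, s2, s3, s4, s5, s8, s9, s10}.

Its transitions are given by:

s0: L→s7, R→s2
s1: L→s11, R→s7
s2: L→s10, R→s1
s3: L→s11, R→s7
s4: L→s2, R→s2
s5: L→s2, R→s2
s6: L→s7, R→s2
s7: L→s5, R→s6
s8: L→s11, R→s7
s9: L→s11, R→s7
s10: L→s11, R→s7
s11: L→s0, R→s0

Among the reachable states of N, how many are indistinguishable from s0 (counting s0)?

States {s3,s4,s8,s9} cannot be reached from the start state, so discard them.
Initial partition by acceptance: {s1,s2,s5,s10} | {s0,s6,s7,s11}.
Refine {s1,s2,s5,s10} on symbol L: members go to different blocks, giving {s1,s10} and {s2,s5}.
On input L, block {s0,s6,s7,s11} splits into {s0,s6,s11} and {s7}.
Refine {s0,s6,s11} on symbol L: members go to different blocks, giving {s0,s6} and {s11}.
Split {s2,s5} by δ(·,L) → {s2} and {s5}.
The partition is now stable with 6 blocks: {s1,s10} | {s0,s6} | {s2} | {s7} | {s11} | {s5}.
The equivalence class containing s0 is {s0,s6}, of size 2.

2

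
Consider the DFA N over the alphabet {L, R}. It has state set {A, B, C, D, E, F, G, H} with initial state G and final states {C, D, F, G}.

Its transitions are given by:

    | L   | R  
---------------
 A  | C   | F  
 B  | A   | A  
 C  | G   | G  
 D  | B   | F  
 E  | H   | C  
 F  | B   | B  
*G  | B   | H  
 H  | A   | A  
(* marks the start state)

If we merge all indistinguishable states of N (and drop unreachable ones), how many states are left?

4

First remove the unreachable states {D,E}; 6 states remain.
Initial partition by acceptance: {C,F,G} | {A,B,H}.
Split {C,F,G} by δ(·,L) → {F,G} and {C}.
Split {A,B,H} by δ(·,L) → {B,H} and {A}.
Stable partition: {F,G} | {B,H} | {C} | {A} — 4 equivalence classes.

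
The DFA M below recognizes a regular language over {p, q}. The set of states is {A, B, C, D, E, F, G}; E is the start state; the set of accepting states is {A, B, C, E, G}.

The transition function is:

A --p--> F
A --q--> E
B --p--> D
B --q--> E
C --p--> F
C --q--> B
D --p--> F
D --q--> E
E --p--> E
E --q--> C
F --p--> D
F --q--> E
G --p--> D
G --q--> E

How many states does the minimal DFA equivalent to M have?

4

States {A,G} cannot be reached from the start state, so discard them.
Start with accepting vs non-accepting: {B,C,E} | {D,F}.
Refine {B,C,E} on symbol p: members go to different blocks, giving {B,C} and {E}.
Refine {B,C} on symbol q: members go to different blocks, giving {B} and {C}.
No further refinement is possible. Final partition (4 blocks): {B} | {D,F} | {E} | {C}.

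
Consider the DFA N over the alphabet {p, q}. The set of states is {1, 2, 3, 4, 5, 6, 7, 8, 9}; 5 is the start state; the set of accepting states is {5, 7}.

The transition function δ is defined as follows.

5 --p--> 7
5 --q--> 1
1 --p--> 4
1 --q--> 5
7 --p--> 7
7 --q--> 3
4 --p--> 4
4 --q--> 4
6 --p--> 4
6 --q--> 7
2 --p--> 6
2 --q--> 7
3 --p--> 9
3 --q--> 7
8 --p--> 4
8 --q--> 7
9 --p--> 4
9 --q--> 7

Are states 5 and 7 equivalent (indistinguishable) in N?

First remove the unreachable states {2,6,8}; 6 states remain.
Initial partition by acceptance: {5,7} | {1,3,4,9}.
Refine {1,3,4,9} on symbol q: members go to different blocks, giving {1,3,9} and {4}.
Split {1,3,9} by δ(·,p) → {1,9} and {3}.
On input q, block {5,7} splits into {5} and {7}.
Refine {1,9} on symbol q: members go to different blocks, giving {1} and {9}.
The partition is now stable with 6 blocks: {5} | {1} | {4} | {3} | {7} | {9}.
5 and 7 end up in different blocks, so they are distinguishable. For instance, the string 'qpq' is accepted from only 7.

No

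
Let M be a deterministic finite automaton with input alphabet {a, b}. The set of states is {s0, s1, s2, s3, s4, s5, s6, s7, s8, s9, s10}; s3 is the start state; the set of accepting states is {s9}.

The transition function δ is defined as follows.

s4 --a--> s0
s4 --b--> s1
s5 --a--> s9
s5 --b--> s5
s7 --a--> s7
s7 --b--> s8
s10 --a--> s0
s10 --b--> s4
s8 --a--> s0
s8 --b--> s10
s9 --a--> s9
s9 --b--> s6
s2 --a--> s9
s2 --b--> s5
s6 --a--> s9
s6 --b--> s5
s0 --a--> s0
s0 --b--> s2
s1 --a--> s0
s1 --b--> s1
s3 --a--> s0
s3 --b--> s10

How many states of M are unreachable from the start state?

BFS from s3 reaches {s0, s1, s2, s3, s4, s5, s6, s9, s10}; the 2 state(s) s7, s8 are never visited.

2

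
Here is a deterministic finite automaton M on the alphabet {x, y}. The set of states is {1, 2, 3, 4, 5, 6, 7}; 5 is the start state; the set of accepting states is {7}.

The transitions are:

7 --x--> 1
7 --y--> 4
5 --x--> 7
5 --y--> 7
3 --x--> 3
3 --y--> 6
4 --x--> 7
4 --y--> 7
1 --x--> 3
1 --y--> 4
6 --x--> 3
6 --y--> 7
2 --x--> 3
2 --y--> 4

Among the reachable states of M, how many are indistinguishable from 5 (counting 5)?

2

Reachable states from the start: {1,3,4,5,6,7}. Unreachable: {2} — drop them.
Initial partition by acceptance: {7} | {1,3,4,5,6}.
On input x, block {1,3,4,5,6} splits into {1,3,6} and {4,5}.
Refine {1,3,6} on symbol y: members go to different blocks, giving {1} and {3} and {6}.
The partition is now stable with 5 blocks: {7} | {1} | {4,5} | {3} | {6}.
The equivalence class containing 5 is {4,5}, of size 2.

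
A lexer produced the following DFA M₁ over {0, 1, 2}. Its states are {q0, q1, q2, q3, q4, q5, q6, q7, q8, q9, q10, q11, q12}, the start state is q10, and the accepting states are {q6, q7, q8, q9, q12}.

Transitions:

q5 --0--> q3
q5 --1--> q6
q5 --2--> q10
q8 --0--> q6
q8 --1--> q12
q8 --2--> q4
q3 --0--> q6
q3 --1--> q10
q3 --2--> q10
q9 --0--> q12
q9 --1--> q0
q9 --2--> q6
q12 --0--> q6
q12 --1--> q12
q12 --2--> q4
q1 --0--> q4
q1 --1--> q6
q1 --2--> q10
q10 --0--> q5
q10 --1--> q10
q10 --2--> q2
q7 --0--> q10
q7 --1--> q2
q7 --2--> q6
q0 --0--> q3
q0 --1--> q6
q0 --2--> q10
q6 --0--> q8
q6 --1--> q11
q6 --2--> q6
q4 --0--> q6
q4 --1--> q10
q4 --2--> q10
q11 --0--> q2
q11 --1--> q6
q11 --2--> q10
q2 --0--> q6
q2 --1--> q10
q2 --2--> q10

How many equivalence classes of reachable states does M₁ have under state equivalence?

5

Reachable states from the start: {q2,q3,q4,q5,q6,q8,q10,q11,q12}. Unreachable: {q0,q1,q7,q9} — drop them.
Start with accepting vs non-accepting: {q6,q8,q12} | {q2,q3,q4,q5,q10,q11}.
Refine {q6,q8,q12} on symbol 1: members go to different blocks, giving {q8,q12} and {q6}.
Refine {q2,q3,q4,q5,q10,q11} on symbol 0: members go to different blocks, giving {q2,q3,q4} and {q5,q10,q11}.
On input 0, block {q5,q10,q11} splits into {q5,q11} and {q10}.
The partition is now stable with 5 blocks: {q8,q12} | {q2,q3,q4} | {q6} | {q5,q11} | {q10}.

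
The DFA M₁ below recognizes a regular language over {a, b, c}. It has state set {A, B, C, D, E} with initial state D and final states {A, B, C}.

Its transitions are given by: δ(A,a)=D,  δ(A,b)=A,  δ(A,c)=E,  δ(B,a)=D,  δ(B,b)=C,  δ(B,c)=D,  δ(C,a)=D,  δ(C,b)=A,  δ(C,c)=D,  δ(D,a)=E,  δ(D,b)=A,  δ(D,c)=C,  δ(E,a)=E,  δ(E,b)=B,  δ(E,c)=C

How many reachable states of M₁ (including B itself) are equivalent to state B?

Start with accepting vs non-accepting: {A,B,C} | {D,E}.
The partition is now stable with 2 blocks: {A,B,C} | {D,E}.
State B belongs to the block {A,B,C}, which has 3 states.

3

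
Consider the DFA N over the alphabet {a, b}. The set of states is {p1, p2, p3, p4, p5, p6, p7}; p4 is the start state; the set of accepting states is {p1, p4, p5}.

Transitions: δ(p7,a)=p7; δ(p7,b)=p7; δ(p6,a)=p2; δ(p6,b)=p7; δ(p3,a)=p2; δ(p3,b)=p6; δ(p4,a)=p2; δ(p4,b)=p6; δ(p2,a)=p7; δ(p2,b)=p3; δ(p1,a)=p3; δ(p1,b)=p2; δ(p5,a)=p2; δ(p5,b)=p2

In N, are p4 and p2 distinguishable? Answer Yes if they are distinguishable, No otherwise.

Yes

Reachable states from the start: {p2,p3,p4,p6,p7}. Unreachable: {p1,p5} — drop them.
Start with accepting vs non-accepting: {p4} | {p2,p3,p6,p7}.
Stable partition: {p4} | {p2,p3,p6,p7} — 2 equivalence classes.
p4 and p2 end up in different blocks, so they are distinguishable. For instance, the string 'ε' is accepted from only p4.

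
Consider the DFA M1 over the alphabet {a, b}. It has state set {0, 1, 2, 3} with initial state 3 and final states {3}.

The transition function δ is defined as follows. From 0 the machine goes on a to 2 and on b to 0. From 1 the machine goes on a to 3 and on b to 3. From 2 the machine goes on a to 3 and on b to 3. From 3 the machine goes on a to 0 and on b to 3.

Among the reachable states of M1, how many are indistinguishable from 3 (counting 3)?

1

First remove the unreachable states {1}; 3 states remain.
Start with accepting vs non-accepting: {3} | {0,2}.
Split {0,2} by δ(·,a) → {0} and {2}.
Stable partition: {3} | {0} | {2} — 3 equivalence classes.
The equivalence class containing 3 is {3}, of size 1.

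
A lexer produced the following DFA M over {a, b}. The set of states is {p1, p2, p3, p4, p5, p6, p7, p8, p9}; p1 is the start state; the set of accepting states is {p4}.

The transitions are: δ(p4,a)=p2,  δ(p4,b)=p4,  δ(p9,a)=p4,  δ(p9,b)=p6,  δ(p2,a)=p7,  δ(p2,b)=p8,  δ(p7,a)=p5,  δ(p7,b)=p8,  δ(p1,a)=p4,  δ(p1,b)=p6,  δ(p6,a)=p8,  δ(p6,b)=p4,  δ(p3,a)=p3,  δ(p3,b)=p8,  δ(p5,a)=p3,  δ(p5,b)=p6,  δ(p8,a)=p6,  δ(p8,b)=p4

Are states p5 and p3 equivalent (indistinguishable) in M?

States {p9} cannot be reached from the start state, so discard them.
Initial partition by acceptance: {p4} | {p1,p2,p3,p5,p6,p7,p8}.
Refine {p1,p2,p3,p5,p6,p7,p8} on symbol a: members go to different blocks, giving {p2,p3,p5,p6,p7,p8} and {p1}.
Split {p2,p3,p5,p6,p7,p8} by δ(·,b) → {p2,p3,p5,p7} and {p6,p8}.
Stable partition: {p4} | {p2,p3,p5,p7} | {p1} | {p6,p8} — 4 equivalence classes.
p5 and p3 lie in the same block of the stable partition, so they are equivalent — no string distinguishes them.

Yes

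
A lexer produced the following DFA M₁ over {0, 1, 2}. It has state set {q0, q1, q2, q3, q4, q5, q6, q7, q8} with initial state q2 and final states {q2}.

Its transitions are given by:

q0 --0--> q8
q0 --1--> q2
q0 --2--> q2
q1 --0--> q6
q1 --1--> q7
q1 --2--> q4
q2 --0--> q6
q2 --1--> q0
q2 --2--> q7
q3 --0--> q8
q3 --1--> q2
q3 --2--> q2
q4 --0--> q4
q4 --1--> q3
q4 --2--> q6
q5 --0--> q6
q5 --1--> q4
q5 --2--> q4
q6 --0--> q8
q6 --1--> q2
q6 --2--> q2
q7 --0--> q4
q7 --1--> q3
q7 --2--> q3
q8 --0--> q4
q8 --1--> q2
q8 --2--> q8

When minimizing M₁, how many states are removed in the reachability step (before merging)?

2

BFS from q2 reaches {q0, q2, q3, q4, q6, q7, q8}; the 2 state(s) q1, q5 are never visited.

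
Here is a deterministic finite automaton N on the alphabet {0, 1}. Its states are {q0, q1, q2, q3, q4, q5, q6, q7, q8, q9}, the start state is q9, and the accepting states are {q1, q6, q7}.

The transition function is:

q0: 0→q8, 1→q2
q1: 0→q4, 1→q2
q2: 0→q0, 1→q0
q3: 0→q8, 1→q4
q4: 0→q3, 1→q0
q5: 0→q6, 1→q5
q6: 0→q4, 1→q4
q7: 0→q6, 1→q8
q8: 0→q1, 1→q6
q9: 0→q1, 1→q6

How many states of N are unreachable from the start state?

Starting at q9 and following transitions, the reachable set is {q0, q1, q2, q3, q4, q6, q8, q9}. That leaves q5, q7 unreachable — 2 in total.

2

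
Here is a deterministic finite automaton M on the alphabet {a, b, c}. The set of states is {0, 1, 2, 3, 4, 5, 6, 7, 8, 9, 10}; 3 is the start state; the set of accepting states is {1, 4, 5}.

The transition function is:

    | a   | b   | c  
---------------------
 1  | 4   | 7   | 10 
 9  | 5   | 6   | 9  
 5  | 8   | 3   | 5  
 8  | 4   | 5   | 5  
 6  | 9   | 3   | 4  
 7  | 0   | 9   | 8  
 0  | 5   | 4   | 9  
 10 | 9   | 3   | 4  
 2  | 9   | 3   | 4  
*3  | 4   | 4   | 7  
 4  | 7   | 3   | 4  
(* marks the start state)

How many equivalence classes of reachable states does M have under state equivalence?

8

First remove the unreachable states {1,2,10}; 8 states remain.
Start with accepting vs non-accepting: {4,5} | {0,3,6,7,8,9}.
Refine {0,3,6,7,8,9} on symbol a: members go to different blocks, giving {0,3,8,9} and {6,7}.
Split {4,5} by δ(·,a) → {4} and {5}.
Refine {0,3,8,9} on symbol a: members go to different blocks, giving {0,9} and {3,8}.
On input b, block {0,9} splits into {0} and {9}.
Refine {6,7} on symbol a: members go to different blocks, giving {6} and {7}.
Refine {3,8} on symbol b: members go to different blocks, giving {3} and {8}.
No further refinement is possible. Final partition (8 blocks): {4} | {0} | {6} | {5} | {3} | {9} | {7} | {8}.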